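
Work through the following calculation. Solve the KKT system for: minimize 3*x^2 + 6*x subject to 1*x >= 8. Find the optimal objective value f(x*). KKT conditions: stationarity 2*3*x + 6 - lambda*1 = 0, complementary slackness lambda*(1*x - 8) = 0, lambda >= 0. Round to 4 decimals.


Step 1: Try lambda = 0 (constraint inactive).
x_unc = -6/(2*3) = -1.0
Check: 1*-1.0 = -1.0 < 8 -- violated!
Step 2: Constraint must be active: 1*x = 8
x* = 8/1 = 8.0
lambda = (2*3*8.0 + 6)/1 = 54.0
Step 3: Compute optimal value.
f(x*) = 3*8.0^2 + 6*8.0 = 240.0


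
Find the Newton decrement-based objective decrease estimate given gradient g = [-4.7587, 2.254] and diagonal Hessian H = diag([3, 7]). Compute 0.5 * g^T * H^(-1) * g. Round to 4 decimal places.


Step 1: H is diagonal, so H^(-1) * g = [-1.5862, 0.322].
Step 2: g^T H^(-1) g = sum_i g_i^2 / H_ii
  = (-4.7587)^2/3 + (2.254)^2/7
  = 7.5484 + 0.7258 = 8.2742
Step 3: Objective decrease = 0.5 * g^T H^(-1) g = 4.1371


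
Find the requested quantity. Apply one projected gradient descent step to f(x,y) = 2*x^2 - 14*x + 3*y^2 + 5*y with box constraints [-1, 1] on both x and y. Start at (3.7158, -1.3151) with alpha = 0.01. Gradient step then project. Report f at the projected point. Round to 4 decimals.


Step 1: Compute gradient at (3.7158, -1.3151).
grad_x = 2*2*3.7158 - 14 = 0.8632
grad_y = 2*3*-1.3151 + 5 = -2.8906
Step 2: Gradient step.
x_raw = 3.7158 - 0.01*0.8632 = 3.7072
y_raw = -1.3151 - 0.01*-2.8906 = -1.2862
Step 3: Project onto [-1, 1].
x_proj = clip(3.7072) = 1.0
y_proj = clip(-1.2862) = -1.0
Step 4: Evaluate f.
f(1.0, -1.0) = -14.0


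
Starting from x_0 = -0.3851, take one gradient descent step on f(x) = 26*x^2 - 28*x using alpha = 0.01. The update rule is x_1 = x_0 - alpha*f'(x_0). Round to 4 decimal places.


We compute the gradient at x_0 and apply the update.
f'(x) = 52*x - 28
f'(-0.3851) = 52*-0.3851 - 28 = -48.0252
x_1 = -0.3851 - 0.01*-48.0252 = 0.0952


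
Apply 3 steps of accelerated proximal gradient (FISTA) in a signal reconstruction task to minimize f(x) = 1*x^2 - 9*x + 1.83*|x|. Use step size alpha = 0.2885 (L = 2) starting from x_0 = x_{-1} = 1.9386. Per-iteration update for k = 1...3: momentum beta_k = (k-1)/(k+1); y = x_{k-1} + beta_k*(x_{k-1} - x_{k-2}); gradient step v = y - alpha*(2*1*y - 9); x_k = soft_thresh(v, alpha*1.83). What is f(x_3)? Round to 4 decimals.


FISTA on f(x) = 1*x^2 - 9*x + 1.83*|x|
L = 2, alpha = 0.2885
Iteration 1: beta = 0.0, y = 1.9386 + 0.0*(1.9386 - 1.9386) = 1.9386
  grad(y) = -5.1228, v = y - alpha*grad = 3.4165
  prox(v) = soft_thresh(3.4165, 0.528) = 2.8886
Iteration 2: beta = 0.3333, y = 2.8886 + 0.3333*(2.8886 - 1.9386) = 3.2052
  grad(y) = -2.5895, v = y - alpha*grad = 3.9523
  prox(v) = soft_thresh(3.9523, 0.528) = 3.4244
Iteration 3: beta = 0.5, y = 3.4244 + 0.5*(3.4244 - 2.8886) = 3.6922
  grad(y) = -1.6155, v = y - alpha*grad = 4.1583
  prox(v) = soft_thresh(4.1583, 0.528) = 3.6304
f(x_3) = 1*3.6304^2 - 9*3.6304 + 1.83*|3.6304| = -12.8502


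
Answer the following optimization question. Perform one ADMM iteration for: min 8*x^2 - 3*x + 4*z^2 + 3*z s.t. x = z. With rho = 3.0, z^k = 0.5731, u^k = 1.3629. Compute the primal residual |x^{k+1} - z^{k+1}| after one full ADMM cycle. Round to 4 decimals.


ADMM iteration with rho = 3.0, z^k = 0.5731, u^k = 1.3629
Step 1: x-update.
Minimize 8*x^2 - 3*x + (3.0/2)*(x - 0.5731 + 1.3629)^2
FOC: (2*8 + 3.0)*x = 3 + 3.0*(0.5731 - 1.3629)
x^{k+1} = 0.0332
Step 2: z-update.
Minimize 4*z^2 + 3*z + (3.0/2)*(0.0332 - z + 1.3629)^2
FOC: (2*4 + 3.0)*z = -3 + 3.0*(0.0332 + 1.3629)
z^{k+1} = 0.108
Step 3: u-update.
u^{k+1} = 1.3629 + 0.0332 - 0.108 = 1.2881
Step 4: Primal residual = |0.0332 - 0.108| = 0.0748


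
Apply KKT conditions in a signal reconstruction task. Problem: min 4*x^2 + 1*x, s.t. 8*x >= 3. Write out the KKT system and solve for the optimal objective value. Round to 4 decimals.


Step 1: Try lambda = 0 (constraint inactive).
x_unc = -1/(2*4) = -0.125
Check: 8*-0.125 = -1.0 < 3 -- violated!
Step 2: Constraint must be active: 8*x = 3
x* = 3/8 = 0.375
lambda = (2*4*0.375 + 1)/8 = 0.5
Step 3: Compute optimal value.
f(x*) = 4*0.375^2 + 1*0.375 = 0.9375


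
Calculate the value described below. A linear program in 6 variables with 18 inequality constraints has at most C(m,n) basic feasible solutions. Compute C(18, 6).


Each vertex corresponds to some choice of n active constraints out of m, so the number of vertices is at most C(m, n) = m! / (n!(m-n)!).
m = 18, n = 6
Numerator: 18 * 17 * 16 * 15 * 14 * 13
Denominator: 6! = 720
C(18, 6) = 18564


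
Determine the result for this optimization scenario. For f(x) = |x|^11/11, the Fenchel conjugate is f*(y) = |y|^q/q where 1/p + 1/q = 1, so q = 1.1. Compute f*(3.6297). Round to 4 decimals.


The conjugate exponent q satisfies 1/p + 1/q = 1.
p = 11, so q = 11/(11 - 1) = 1.1
|y|^q = 3.6297^1.1 = 4.1291
f*(3.6297) = 4.1291 / 1.1 = 3.7537


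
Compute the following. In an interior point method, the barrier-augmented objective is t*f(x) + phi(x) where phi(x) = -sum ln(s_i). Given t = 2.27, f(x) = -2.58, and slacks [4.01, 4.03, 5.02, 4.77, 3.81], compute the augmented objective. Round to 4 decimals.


Step 1: Compute log-barrier.
ln values: [1.3888, 1.3938, 1.6134, 1.5623, 1.3376]
phi = -(1.3888 + 1.3938 + 1.6134 + 1.5623 + 1.3376) = -7.296
Step 2: Compute augmented objective.
t*f(x) = 2.27*-2.58 = -5.8566
Total = -5.8566 - 7.296 = -13.1526


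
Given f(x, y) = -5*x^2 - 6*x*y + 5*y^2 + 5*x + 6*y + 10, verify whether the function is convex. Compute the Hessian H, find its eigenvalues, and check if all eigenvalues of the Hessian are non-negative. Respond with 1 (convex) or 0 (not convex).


The Hessian of f(x,y) = -5*x^2 - 6*x*y + 5*y^2 + 5*x + 6*y + 10 is:
H = [[-10, -6], [-6, 10]]
Trace = -10 + 10 = 0
Determinant = -10*10 - (-6)^2 = -136
Discriminant = (0)^2 - 4*-136 = 544.0
Eigenvalues: lambda_1 = -11.6619, lambda_2 = 11.6619
The function is not convex.

0


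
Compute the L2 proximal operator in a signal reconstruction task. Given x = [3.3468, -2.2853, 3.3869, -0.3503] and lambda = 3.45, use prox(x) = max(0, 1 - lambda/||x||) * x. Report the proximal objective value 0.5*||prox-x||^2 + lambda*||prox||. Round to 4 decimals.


Step 1: Compute ||x||.
||x|| = 5.2932
Step 2: Compute scaling factor.
scale = max(0, 1 - 3.45/5.2932) = 0.3482
Step 3: prox(x) = [1.1654, -0.7958, 1.1794, -0.122]
||prox(x)|| = 1.8432
Step 4: Proximal objective.
0.5*||prox-x||^2 = 5.9513
lambda*||prox|| = 6.359
Total = 12.3101


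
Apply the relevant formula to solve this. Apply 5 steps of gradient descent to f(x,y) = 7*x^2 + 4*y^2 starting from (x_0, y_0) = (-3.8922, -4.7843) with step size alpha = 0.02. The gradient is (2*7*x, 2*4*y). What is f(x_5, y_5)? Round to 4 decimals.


Gradient descent on f(x,y) = 7*x^2 + 4*y^2.
Starting point: (-3.8922, -4.7843), alpha = 0.02
Step 1: grad_x = 2*7*-3.8922 = -54.4908, grad_y = 2*4*-4.7843 = -38.2744
  x_1 = -3.8922 - 0.02*-54.4908 = -2.8024
  y_1 = -4.7843 - 0.02*-38.2744 = -4.0188
Step 2: grad_x = 2*7*-2.8024 = -39.2334, grad_y = 2*4*-4.0188 = -32.1505
  x_2 = -2.8024 - 0.02*-39.2334 = -2.0177
  y_2 = -4.0188 - 0.02*-32.1505 = -3.3758
Step 3: grad_x = 2*7*-2.0177 = -28.248, grad_y = 2*4*-3.3758 = -27.0064
  x_3 = -2.0177 - 0.02*-28.248 = -1.4528
  y_3 = -3.3758 - 0.02*-27.0064 = -2.8357
Step 4: grad_x = 2*7*-1.4528 = -20.3386, grad_y = 2*4*-2.8357 = -22.6854
  x_4 = -1.4528 - 0.02*-20.3386 = -1.046
  y_4 = -2.8357 - 0.02*-22.6854 = -2.382
Step 5: grad_x = 2*7*-1.046 = -14.6438, grad_y = 2*4*-2.382 = -19.0557
  x_5 = -1.046 - 0.02*-14.6438 = -0.7531
  y_5 = -2.382 - 0.02*-19.0557 = -2.0009
f(-0.7531, -2.0009) = 7*(-0.7531)^2 + 4*(-2.0009)^2 = 19.9838


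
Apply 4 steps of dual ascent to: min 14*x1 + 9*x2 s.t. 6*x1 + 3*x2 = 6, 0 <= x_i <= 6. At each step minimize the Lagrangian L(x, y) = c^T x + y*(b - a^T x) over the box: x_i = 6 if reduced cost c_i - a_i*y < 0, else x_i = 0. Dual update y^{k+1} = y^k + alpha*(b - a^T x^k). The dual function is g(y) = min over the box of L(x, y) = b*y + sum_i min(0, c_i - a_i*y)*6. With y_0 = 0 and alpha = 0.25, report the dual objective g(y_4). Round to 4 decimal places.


Dual ascent for LP: min 14*x1 + 9*x2, 6*x1 + 3*x2 = 6, 0 <= x_i <= 6
Step 1: y^k = 0.0, reduced costs: (14.0, 9.0)
  x^k = (0.0, 0.0), subgradient = b - a^T x = 6.0
  y^{k+1} = 0.0 + 0.25*6.0 = 1.5
Step 2: y^k = 1.5, reduced costs: (5.0, 4.5)
  x^k = (0.0, 0.0), subgradient = b - a^T x = 6.0
  y^{k+1} = 1.5 + 0.25*6.0 = 3.0
Step 3: y^k = 3.0, reduced costs: (-4.0, 0.0)
  x^k = (6.0, 0.0), subgradient = b - a^T x = -30.0
  y^{k+1} = 3.0 + 0.25*-30.0 = -4.5
Step 4: y^k = -4.5, reduced costs: (41.0, 22.5)
  x^k = (0.0, 0.0), subgradient = b - a^T x = 6.0
  y^{k+1} = -4.5 + 0.25*6.0 = -3.0
Dual objective at y_4 = -3.0: reduced costs (32.0, 18.0), box minimizer x = (0.0, 0.0)
g(y_4) = b*y + (c1 - a1*y)*x1 + (c2 - a2*y)*x2 = 6*(-3.0) + 32.0*0.0 + 18.0*0.0 = -18.0 + 0.0 + 0.0 = -18.0


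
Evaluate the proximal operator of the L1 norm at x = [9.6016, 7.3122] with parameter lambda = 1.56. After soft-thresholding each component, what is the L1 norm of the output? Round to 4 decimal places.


Soft-thresholding with lambda = 1.56:
prox(9.6016) = sign(9.6016)*max(|9.6016| - 1.56, 0) = 8.0416
prox(7.3122) = sign(7.3122)*max(|7.3122| - 1.56, 0) = 5.7522
prox(x) = [8.0416, 5.7522]
||prox(x)||_1 = 8.0416 + 5.7522 = 13.7938


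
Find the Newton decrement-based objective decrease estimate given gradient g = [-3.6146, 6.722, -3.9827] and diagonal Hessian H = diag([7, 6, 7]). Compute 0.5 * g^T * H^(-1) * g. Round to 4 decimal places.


Step 1: H is diagonal, so H^(-1) * g = [-0.5164, 1.1203, -0.569].
Step 2: g^T H^(-1) g = sum_i g_i^2 / H_ii
  = (-3.6146)^2/7 + (6.722)^2/6 + (-3.9827)^2/7
  = 1.8665 + 7.5309 + 2.266 = 11.6633
Step 3: Objective decrease = 0.5 * g^T H^(-1) g = 5.8317


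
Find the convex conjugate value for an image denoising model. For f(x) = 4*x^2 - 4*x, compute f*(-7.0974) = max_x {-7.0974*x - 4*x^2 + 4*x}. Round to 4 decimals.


f*(y) = sup_x {y*x - a*x^2 - b*x} = sup_x {(y-b)*x - a*x^2}
FOC: (y - b) - 2a*x = 0 => x* = (y - b)/(2a)
x* = (-7.0974 + 4)/(2*4) = -0.3872
f*(-7.0974) = (y-b)^2/(4a) = (-7.0974 + 4)^2/(4*4)
= 9.5939/16 = 0.5996


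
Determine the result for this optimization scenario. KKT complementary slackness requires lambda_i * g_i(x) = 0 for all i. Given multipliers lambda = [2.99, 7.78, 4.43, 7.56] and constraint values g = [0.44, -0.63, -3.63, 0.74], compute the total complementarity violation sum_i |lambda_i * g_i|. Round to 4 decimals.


KKT complementary slackness check:
lambda_1 * g_1 = 2.99 * 0.44 = 1.3156
lambda_2 * g_2 = 7.78 * -0.63 = -4.9014
lambda_3 * g_3 = 4.43 * -3.63 = -16.0809
lambda_4 * g_4 = 7.56 * 0.74 = 5.5944
Total violation = 1.3156 + 4.9014 + 16.0809 + 5.5944 = 27.8923


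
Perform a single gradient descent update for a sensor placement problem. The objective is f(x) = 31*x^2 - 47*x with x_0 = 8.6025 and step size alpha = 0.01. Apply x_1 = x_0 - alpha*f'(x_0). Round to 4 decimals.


We compute the gradient at x_0 and apply the update.
f'(x) = 62*x - 47
f'(8.6025) = 62*8.6025 - 47 = 486.355
x_1 = 8.6025 - 0.01*486.355 = 3.739


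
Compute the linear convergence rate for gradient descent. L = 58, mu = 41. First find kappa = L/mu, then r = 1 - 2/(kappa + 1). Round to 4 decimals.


Step 1: Compute the condition number.
kappa = L/mu = 58/41 = 1.4146
Step 2: Compute the convergence rate.
r = 1 - 2/(kappa + 1) = 1 - 2*mu/(L + mu) = (L - mu)/(L + mu) = 17/99 = 0.1717


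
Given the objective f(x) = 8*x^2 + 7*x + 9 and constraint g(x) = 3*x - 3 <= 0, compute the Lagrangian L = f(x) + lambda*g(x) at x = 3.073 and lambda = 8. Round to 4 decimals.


Step 1: Evaluate f(x).
f(3.073) = 8*3.073^2 + 7*3.073 + 9 = 106.0576
Step 2: Evaluate g(x).
g(3.073) = 3*3.073 - 3 = 6.219
Step 3: Compute Lagrangian.
L = 106.0576 + 8*6.219 = 155.8096


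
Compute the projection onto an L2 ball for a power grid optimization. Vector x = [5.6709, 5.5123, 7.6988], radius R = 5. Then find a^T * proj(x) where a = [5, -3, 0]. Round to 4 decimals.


Step 1: Compute ||x|| (intermediates to 6 decimals).
||x|| = sqrt(5.6709^2 + 5.5123^2 + 7.6988^2) = 11.037032
Step 2: Project.
Since ||x|| > R, scale = R/||x|| = 5/11.037032 = 0.45302, proj(x) = scale * x
proj(x) = [2.569031, 2.497182, 3.48771]
Step 3: Dot product.
a^T * proj(x) = 5*2.569031 - 3*2.497182 + 0*3.48771 = 5.3536


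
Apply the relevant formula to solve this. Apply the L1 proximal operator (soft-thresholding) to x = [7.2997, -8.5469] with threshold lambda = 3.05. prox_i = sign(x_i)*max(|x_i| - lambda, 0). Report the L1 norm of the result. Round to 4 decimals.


Soft-thresholding with lambda = 3.05:
prox(7.2997) = sign(7.2997)*max(|7.2997| - 3.05, 0) = 4.2497
prox(-8.5469) = sign(-8.5469)*max(|-8.5469| - 3.05, 0) = -5.4969
prox(x) = [4.2497, -5.4969]
||prox(x)||_1 = 4.2497 + 5.4969 = 9.7466


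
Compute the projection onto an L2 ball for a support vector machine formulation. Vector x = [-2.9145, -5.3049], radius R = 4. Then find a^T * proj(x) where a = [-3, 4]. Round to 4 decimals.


Step 1: Compute ||x|| (intermediates to 6 decimals).
||x|| = sqrt((-2.9145)^2 + (-5.3049)^2) = 6.052791
Step 2: Project.
Since ||x|| > R, scale = R/||x|| = 4/6.052791 = 0.660852, proj(x) = scale * x
proj(x) = [-1.926053, -3.505754]
Step 3: Dot product.
a^T * proj(x) = -3*(-1.926053) + 4*(-3.505754) = -8.2449


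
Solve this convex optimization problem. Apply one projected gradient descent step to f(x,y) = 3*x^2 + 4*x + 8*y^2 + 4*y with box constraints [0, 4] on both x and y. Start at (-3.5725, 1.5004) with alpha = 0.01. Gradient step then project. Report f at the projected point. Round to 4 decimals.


Step 1: Compute gradient at (-3.5725, 1.5004).
grad_x = 2*3*-3.5725 + 4 = -17.435
grad_y = 2*8*1.5004 + 4 = 28.0064
Step 2: Gradient step.
x_raw = -3.5725 - 0.01*-17.435 = -3.3982
y_raw = 1.5004 - 0.01*28.0064 = 1.2203
Step 3: Project onto [0, 4].
x_proj = clip(-3.3982) = 0.0
y_proj = clip(1.2203) = 1.2203
Step 4: Evaluate f.
f(0.0, 1.2203) = 16.7951


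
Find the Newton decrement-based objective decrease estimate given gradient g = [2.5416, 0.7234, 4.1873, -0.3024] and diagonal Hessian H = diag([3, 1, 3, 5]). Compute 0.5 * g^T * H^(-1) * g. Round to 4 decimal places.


Step 1: H is diagonal, so H^(-1) * g = [0.8472, 0.7234, 1.3958, -0.0605].
Step 2: g^T H^(-1) g = sum_i g_i^2 / H_ii
  = (2.5416)^2/3 + (0.7234)^2/1 + (4.1873)^2/3 + (-0.3024)^2/5
  = 2.1532 + 0.5233 + 5.8445 + 0.0183 = 8.5393
Step 3: Objective decrease = 0.5 * g^T H^(-1) g = 4.2697


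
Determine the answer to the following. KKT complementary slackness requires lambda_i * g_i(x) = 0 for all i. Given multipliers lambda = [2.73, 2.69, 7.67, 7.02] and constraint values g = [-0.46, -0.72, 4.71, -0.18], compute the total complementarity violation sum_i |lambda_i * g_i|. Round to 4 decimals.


KKT complementary slackness check:
lambda_1 * g_1 = 2.73 * -0.46 = -1.2558
lambda_2 * g_2 = 2.69 * -0.72 = -1.9368
lambda_3 * g_3 = 7.67 * 4.71 = 36.1257
lambda_4 * g_4 = 7.02 * -0.18 = -1.2636
Total violation = 1.2558 + 1.9368 + 36.1257 + 1.2636 = 40.5819


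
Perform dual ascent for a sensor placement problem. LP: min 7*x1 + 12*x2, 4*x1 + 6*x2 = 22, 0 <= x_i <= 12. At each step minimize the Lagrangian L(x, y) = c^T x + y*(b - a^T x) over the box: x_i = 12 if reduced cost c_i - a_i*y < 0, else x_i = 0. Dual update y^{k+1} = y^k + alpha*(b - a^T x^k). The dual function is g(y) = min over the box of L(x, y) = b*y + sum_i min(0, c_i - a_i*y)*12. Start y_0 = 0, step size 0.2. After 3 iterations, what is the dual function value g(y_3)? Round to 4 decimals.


Dual ascent for LP: min 7*x1 + 12*x2, 4*x1 + 6*x2 = 22, 0 <= x_i <= 12
Step 1: y^k = 0.0, reduced costs: (7.0, 12.0)
  x^k = (0.0, 0.0), subgradient = b - a^T x = 22.0
  y^{k+1} = 0.0 + 0.2*22.0 = 4.4
Step 2: y^k = 4.4, reduced costs: (-10.6, -14.4)
  x^k = (12.0, 12.0), subgradient = b - a^T x = -98.0
  y^{k+1} = 4.4 + 0.2*-98.0 = -15.2
Step 3: y^k = -15.2, reduced costs: (67.8, 103.2)
  x^k = (0.0, 0.0), subgradient = b - a^T x = 22.0
  y^{k+1} = -15.2 + 0.2*22.0 = -10.8
Dual objective at y_3 = -10.8: reduced costs (50.2, 76.8), box minimizer x = (0.0, 0.0)
g(y_3) = b*y + (c1 - a1*y)*x1 + (c2 - a2*y)*x2 = 22*(-10.8) + 50.2*0.0 + 76.8*0.0 = -237.6 + 0.0 + 0.0 = -237.6


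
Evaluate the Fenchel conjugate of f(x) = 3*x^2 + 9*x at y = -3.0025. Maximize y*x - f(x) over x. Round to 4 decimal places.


f*(y) = sup_x {y*x - a*x^2 - b*x} = sup_x {(y-b)*x - a*x^2}
FOC: (y - b) - 2a*x = 0 => x* = (y - b)/(2a)
x* = (-3.0025 - 9)/(2*3) = -2.0004
f*(-3.0025) = (y-b)^2/(4a) = (-3.0025 - 9)^2/(4*3)
= 144.06/12 = 12.005


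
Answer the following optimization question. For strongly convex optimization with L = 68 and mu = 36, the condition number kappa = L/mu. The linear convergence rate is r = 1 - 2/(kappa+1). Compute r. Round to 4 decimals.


Step 1: Compute the condition number.
kappa = L/mu = 68/36 = 1.8889
Step 2: Compute the convergence rate.
r = 1 - 2/(kappa + 1) = 1 - 2*mu/(L + mu) = (L - mu)/(L + mu) = 32/104 = 0.3077


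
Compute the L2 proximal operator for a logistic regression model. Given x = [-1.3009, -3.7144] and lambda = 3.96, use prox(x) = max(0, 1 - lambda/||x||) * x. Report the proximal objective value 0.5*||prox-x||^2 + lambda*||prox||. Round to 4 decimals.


Step 1: Compute ||x||.
||x|| = 3.9356
Step 2: Compute scaling factor.
scale = max(0, 1 - 3.96/3.9356) = 0.0
Step 3: prox(x) = [-0.0, -0.0]
||prox(x)|| = 0.0
Step 4: Proximal objective.
0.5*||prox-x||^2 = 7.7446
lambda*||prox|| = 0.0
Total = 7.7446


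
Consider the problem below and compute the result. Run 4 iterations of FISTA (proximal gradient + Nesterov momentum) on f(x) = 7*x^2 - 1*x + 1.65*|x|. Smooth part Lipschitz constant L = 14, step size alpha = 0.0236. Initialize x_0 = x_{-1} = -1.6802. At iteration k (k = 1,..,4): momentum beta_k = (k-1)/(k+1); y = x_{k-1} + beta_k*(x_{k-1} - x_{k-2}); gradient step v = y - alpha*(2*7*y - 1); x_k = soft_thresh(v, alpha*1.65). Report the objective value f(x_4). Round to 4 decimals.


FISTA on f(x) = 7*x^2 - 1*x + 1.65*|x|
L = 14, alpha = 0.0236
Iteration 1: beta = 0.0, y = -1.6802 + 0.0*(-1.6802 + 1.6802) = -1.6802
  grad(y) = -24.5228, v = y - alpha*grad = -1.1015
  prox(v) = soft_thresh(-1.1015, 0.0389) = -1.0625
Iteration 2: beta = 0.3333, y = -1.0625 + 0.3333*(-1.0625 + 1.6802) = -0.8566
  grad(y) = -12.9928, v = y - alpha*grad = -0.55
  prox(v) = soft_thresh(-0.55, 0.0389) = -0.5111
Iteration 3: beta = 0.5, y = -0.5111 + 0.5*(-0.5111 + 1.0625) = -0.2353
  grad(y) = -4.2946, v = y - alpha*grad = -0.134
  prox(v) = soft_thresh(-0.134, 0.0389) = -0.095
Iteration 4: beta = 0.6, y = -0.095 + 0.6*(-0.095 + 0.5111) = 0.1546
  grad(y) = 1.1641, v = y - alpha*grad = 0.1271
  prox(v) = soft_thresh(0.1271, 0.0389) = 0.0882
f(x_4) = 7*0.0882^2 - 1*0.0882 + 1.65*|0.0882| = 0.1117


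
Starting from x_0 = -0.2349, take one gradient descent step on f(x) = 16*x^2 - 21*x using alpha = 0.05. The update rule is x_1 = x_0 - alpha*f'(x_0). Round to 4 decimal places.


We compute the gradient at x_0 and apply the update.
f'(x) = 32*x - 21
f'(-0.2349) = 32*-0.2349 - 21 = -28.5168
x_1 = -0.2349 - 0.05*-28.5168 = 1.1909


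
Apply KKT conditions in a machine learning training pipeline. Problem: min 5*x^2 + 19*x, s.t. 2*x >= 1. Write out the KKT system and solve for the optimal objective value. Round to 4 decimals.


Step 1: Try lambda = 0 (constraint inactive).
x_unc = -19/(2*5) = -1.9
Check: 2*-1.9 = -3.8 < 1 -- violated!
Step 2: Constraint must be active: 2*x = 1
x* = 1/2 = 0.5
lambda = (2*5*0.5 + 19)/2 = 12.0
Step 3: Compute optimal value.
f(x*) = 5*0.5^2 + 19*0.5 = 10.75


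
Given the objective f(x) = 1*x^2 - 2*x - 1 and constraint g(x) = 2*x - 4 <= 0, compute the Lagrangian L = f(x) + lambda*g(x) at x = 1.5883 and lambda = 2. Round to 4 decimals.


Step 1: Evaluate f(x).
f(1.5883) = 1*1.5883^2 - 2*1.5883 - 1 = -1.6539
Step 2: Evaluate g(x).
g(1.5883) = 2*1.5883 - 4 = -0.8234
Step 3: Compute Lagrangian.
L = -1.6539 + 2*-0.8234 = -3.3007


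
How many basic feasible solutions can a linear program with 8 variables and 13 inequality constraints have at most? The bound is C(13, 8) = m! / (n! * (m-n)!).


Each vertex corresponds to some choice of n active constraints out of m, so the number of vertices is at most C(m, n) = m! / (n!(m-n)!).
m = 13, n = 8
Numerator: 13 * 12 * 11 * 10 * 9 * 8 * 7 * 6
Denominator: 8! = 40320
C(13, 8) = 1287


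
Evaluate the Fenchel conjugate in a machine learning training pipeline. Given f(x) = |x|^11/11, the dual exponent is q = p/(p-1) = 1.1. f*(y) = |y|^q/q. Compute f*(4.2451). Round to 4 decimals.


The conjugate exponent q satisfies 1/p + 1/q = 1.
p = 11, so q = 11/(11 - 1) = 1.1
|y|^q = 4.2451^1.1 = 4.9054
f*(4.2451) = 4.9054 / 1.1 = 4.4595


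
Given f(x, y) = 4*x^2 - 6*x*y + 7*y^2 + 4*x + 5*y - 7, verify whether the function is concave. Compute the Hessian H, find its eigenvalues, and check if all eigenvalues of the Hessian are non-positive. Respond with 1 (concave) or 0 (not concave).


The Hessian of f(x,y) = 4*x^2 - 6*x*y + 7*y^2 + 4*x + 5*y - 7 is:
H = [[8, -6], [-6, 14]]
Trace = 8 + 14 = 22
Determinant = 8*14 - (-6)^2 = 76
Discriminant = (22)^2 - 4*76 = 180.0
Eigenvalues: lambda_1 = 4.2918, lambda_2 = 17.7082
The function is not concave.

0


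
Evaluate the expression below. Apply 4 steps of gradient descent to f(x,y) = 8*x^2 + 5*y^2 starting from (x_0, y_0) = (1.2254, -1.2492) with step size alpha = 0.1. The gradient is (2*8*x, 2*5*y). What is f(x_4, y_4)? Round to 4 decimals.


Gradient descent on f(x,y) = 8*x^2 + 5*y^2.
Starting point: (1.2254, -1.2492), alpha = 0.1
Step 1: grad_x = 2*8*1.2254 = 19.6064, grad_y = 2*5*-1.2492 = -12.492
  x_1 = 1.2254 - 0.1*19.6064 = -0.7352
  y_1 = -1.2492 - 0.1*-12.492 = 0.0
Step 2: grad_x = 2*8*-0.7352 = -11.7638, grad_y = 2*5*0.0 = 0.0
  x_2 = -0.7352 - 0.1*-11.7638 = 0.4411
  y_2 = 0.0 - 0.1*0.0 = 0.0
Step 3: grad_x = 2*8*0.4411 = 7.0583, grad_y = 2*5*0.0 = 0.0
  x_3 = 0.4411 - 0.1*7.0583 = -0.2647
  y_3 = 0.0 - 0.1*0.0 = 0.0
Step 4: grad_x = 2*8*-0.2647 = -4.235, grad_y = 2*5*0.0 = 0.0
  x_4 = -0.2647 - 0.1*-4.235 = 0.1588
  y_4 = 0.0 - 0.1*0.0 = 0.0
f(0.1588, 0.0) = 8*0.1588^2 + 5*0.0^2 = 0.2018


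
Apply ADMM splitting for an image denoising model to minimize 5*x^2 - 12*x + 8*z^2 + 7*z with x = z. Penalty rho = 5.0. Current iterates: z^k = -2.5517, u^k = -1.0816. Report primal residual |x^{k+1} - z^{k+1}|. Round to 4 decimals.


ADMM iteration with rho = 5.0, z^k = -2.5517, u^k = -1.0816
Step 1: x-update.
Minimize 5*x^2 - 12*x + (5.0/2)*(x + 2.5517 - 1.0816)^2
FOC: (2*5 + 5.0)*x = 12 + 5.0*(-2.5517 + 1.0816)
x^{k+1} = 0.31
Step 2: z-update.
Minimize 8*z^2 + 7*z + (5.0/2)*(0.31 - z - 1.0816)^2
FOC: (2*8 + 5.0)*z = -7 + 5.0*(0.31 - 1.0816)
z^{k+1} = -0.5171
Step 3: u-update.
u^{k+1} = -1.0816 + 0.31 + 0.5171 = -0.2546
Step 4: Primal residual = |0.31 + 0.5171| = 0.827


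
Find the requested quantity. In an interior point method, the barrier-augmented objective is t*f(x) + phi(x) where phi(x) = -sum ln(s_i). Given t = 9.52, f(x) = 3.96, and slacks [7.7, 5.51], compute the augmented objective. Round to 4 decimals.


Step 1: Compute log-barrier.
ln values: [2.0412, 1.7066]
phi = -(2.0412 + 1.7066) = -3.7478
Step 2: Compute augmented objective.
t*f(x) = 9.52*3.96 = 37.6992
Total = 37.6992 - 3.7478 = 33.9514


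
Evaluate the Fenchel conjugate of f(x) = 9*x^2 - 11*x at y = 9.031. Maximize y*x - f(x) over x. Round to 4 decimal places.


f*(y) = sup_x {y*x - a*x^2 - b*x} = sup_x {(y-b)*x - a*x^2}
FOC: (y - b) - 2a*x = 0 => x* = (y - b)/(2a)
x* = (9.031 + 11)/(2*9) = 1.1128
f*(9.031) = (y-b)^2/(4a) = (9.031 + 11)^2/(4*9)
= 401.241/36 = 11.1456


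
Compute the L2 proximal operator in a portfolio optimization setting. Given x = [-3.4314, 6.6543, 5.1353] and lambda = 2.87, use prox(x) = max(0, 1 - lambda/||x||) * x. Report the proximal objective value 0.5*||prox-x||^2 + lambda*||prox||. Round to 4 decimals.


Step 1: Compute ||x||.
||x|| = 9.0789
Step 2: Compute scaling factor.
scale = max(0, 1 - 2.87/9.0789) = 0.6839
Step 3: prox(x) = [-2.3467, 4.5507, 3.5119]
||prox(x)|| = 6.2089
Step 4: Proximal objective.
0.5*||prox-x||^2 = 4.1185
lambda*||prox|| = 17.8195
Total = 21.9379


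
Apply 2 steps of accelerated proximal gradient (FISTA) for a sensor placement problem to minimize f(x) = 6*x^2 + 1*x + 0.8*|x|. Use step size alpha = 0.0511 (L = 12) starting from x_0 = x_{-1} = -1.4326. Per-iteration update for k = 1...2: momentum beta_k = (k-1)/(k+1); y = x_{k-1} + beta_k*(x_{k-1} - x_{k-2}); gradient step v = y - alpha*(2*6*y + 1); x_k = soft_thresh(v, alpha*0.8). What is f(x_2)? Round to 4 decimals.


FISTA on f(x) = 6*x^2 + 1*x + 0.8*|x|
L = 12, alpha = 0.0511
Iteration 1: beta = 0.0, y = -1.4326 + 0.0*(-1.4326 + 1.4326) = -1.4326
  grad(y) = -16.1912, v = y - alpha*grad = -0.6052
  prox(v) = soft_thresh(-0.6052, 0.0409) = -0.5643
Iteration 2: beta = 0.3333, y = -0.5643 + 0.3333*(-0.5643 + 1.4326) = -0.2749
  grad(y) = -2.2992, v = y - alpha*grad = -0.1574
  prox(v) = soft_thresh(-0.1574, 0.0409) = -0.1166
f(x_2) = 6*(-0.1166)^2 + 1*(-0.1166) + 0.8*|-0.1166| = 0.0582


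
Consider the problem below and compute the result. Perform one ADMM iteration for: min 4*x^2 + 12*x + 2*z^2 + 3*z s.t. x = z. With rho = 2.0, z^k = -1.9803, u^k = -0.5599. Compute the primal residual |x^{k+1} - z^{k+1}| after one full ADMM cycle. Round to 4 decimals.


ADMM iteration with rho = 2.0, z^k = -1.9803, u^k = -0.5599
Step 1: x-update.
Minimize 4*x^2 + 12*x + (2.0/2)*(x + 1.9803 - 0.5599)^2
FOC: (2*4 + 2.0)*x = -12 + 2.0*(-1.9803 + 0.5599)
x^{k+1} = -1.4841
Step 2: z-update.
Minimize 2*z^2 + 3*z + (2.0/2)*(-1.4841 - z - 0.5599)^2
FOC: (2*2 + 2.0)*z = -3 + 2.0*(-1.4841 - 0.5599)
z^{k+1} = -1.1813
Step 3: u-update.
u^{k+1} = -0.5599 - 1.4841 + 1.1813 = -0.8627
Step 4: Primal residual = |-1.4841 + 1.1813| = 0.3028


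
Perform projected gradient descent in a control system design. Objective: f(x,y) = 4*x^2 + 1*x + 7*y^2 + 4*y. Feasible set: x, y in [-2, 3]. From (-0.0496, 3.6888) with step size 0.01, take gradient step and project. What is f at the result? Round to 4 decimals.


Step 1: Compute gradient at (-0.0496, 3.6888).
grad_x = 2*4*-0.0496 + 1 = 0.6032
grad_y = 2*7*3.6888 + 4 = 55.6432
Step 2: Gradient step.
x_raw = -0.0496 - 0.01*0.6032 = -0.0556
y_raw = 3.6888 - 0.01*55.6432 = 3.1324
Step 3: Project onto [-2, 3].
x_proj = clip(-0.0556) = -0.0556
y_proj = clip(3.1324) = 3.0
Step 4: Evaluate f.
f(-0.0556, 3.0) = 74.9567


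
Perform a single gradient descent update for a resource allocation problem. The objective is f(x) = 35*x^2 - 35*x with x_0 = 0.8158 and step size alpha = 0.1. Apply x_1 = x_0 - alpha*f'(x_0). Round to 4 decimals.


We compute the gradient at x_0 and apply the update.
f'(x) = 70*x - 35
f'(0.8158) = 70*0.8158 - 35 = 22.106
x_1 = 0.8158 - 0.1*22.106 = -1.3948


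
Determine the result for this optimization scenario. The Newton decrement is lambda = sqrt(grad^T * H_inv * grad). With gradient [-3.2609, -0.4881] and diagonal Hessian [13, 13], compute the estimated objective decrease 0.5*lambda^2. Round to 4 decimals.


Step 1: H is diagonal, so H^(-1) * g = [-0.2508, -0.0375].
Step 2: g^T H^(-1) g = sum_i g_i^2 / H_ii
  = (-3.2609)^2/13 + (-0.4881)^2/13
  = 0.818 + 0.0183 = 0.8363
Step 3: Objective decrease = 0.5 * g^T H^(-1) g = 0.4181


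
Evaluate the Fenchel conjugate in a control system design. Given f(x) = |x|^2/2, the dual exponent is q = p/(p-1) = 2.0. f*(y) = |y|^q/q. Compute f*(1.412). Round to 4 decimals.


The conjugate exponent q satisfies 1/p + 1/q = 1.
p = 2, so q = 2/(2 - 1) = 2.0
|y|^q = 1.412^2.0 = 1.9937
f*(1.412) = 1.9937 / 2.0 = 0.9969


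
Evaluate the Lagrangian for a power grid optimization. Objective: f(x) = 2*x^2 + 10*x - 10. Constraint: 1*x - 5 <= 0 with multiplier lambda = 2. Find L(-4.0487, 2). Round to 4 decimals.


Step 1: Evaluate f(x).
f(-4.0487) = 2*(-4.0487)^2 + 10*(-4.0487) - 10 = -17.7031
Step 2: Evaluate g(x).
g(-4.0487) = 1*-4.0487 - 5 = -9.0487
Step 3: Compute Lagrangian.
L = -17.7031 + 2*-9.0487 = -35.8005


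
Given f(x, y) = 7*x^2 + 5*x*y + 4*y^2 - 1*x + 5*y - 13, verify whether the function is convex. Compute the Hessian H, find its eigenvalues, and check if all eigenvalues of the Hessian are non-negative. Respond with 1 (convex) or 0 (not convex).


The Hessian of f(x,y) = 7*x^2 + 5*x*y + 4*y^2 - 1*x + 5*y - 13 is:
H = [[14, 5], [5, 8]]
Trace = 14 + 8 = 22
Determinant = 14*8 - (5)^2 = 87
Discriminant = (22)^2 - 4*87 = 136.0
Eigenvalues: lambda_1 = 5.169, lambda_2 = 16.831
The function is convex.

1


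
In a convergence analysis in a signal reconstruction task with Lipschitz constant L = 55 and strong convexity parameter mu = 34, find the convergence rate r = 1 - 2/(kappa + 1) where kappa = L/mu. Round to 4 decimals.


Step 1: Compute the condition number.
kappa = L/mu = 55/34 = 1.6176
Step 2: Compute the convergence rate.
r = 1 - 2/(kappa + 1) = 1 - 2*mu/(L + mu) = (L - mu)/(L + mu) = 21/89 = 0.236


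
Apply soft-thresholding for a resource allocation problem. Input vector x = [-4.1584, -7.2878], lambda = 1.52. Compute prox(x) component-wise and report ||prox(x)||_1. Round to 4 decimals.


Soft-thresholding with lambda = 1.52:
prox(-4.1584) = sign(-4.1584)*max(|-4.1584| - 1.52, 0) = -2.6384
prox(-7.2878) = sign(-7.2878)*max(|-7.2878| - 1.52, 0) = -5.7678
prox(x) = [-2.6384, -5.7678]
||prox(x)||_1 = 2.6384 + 5.7678 = 8.4062


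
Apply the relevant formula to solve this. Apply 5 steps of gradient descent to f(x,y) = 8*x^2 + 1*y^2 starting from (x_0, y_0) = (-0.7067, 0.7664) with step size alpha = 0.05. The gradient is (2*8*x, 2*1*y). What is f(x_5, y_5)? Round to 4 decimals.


Gradient descent on f(x,y) = 8*x^2 + 1*y^2.
Starting point: (-0.7067, 0.7664), alpha = 0.05
Step 1: grad_x = 2*8*-0.7067 = -11.3072, grad_y = 2*1*0.7664 = 1.5328
  x_1 = -0.7067 - 0.05*-11.3072 = -0.1413
  y_1 = 0.7664 - 0.05*1.5328 = 0.6898
Step 2: grad_x = 2*8*-0.1413 = -2.2614, grad_y = 2*1*0.6898 = 1.3795
  x_2 = -0.1413 - 0.05*-2.2614 = -0.0283
  y_2 = 0.6898 - 0.05*1.3795 = 0.6208
Step 3: grad_x = 2*8*-0.0283 = -0.4523, grad_y = 2*1*0.6208 = 1.2416
  x_3 = -0.0283 - 0.05*-0.4523 = -0.0057
  y_3 = 0.6208 - 0.05*1.2416 = 0.5587
Step 4: grad_x = 2*8*-0.0057 = -0.0905, grad_y = 2*1*0.5587 = 1.1174
  x_4 = -0.0057 - 0.05*-0.0905 = -0.0011
  y_4 = 0.5587 - 0.05*1.1174 = 0.5028
Step 5: grad_x = 2*8*-0.0011 = -0.0181, grad_y = 2*1*0.5028 = 1.0057
  x_5 = -0.0011 - 0.05*-0.0181 = -0.0002
  y_5 = 0.5028 - 0.05*1.0057 = 0.4526
f(-0.0002, 0.4526) = 8*(-0.0002)^2 + 1*0.4526^2 = 0.2048


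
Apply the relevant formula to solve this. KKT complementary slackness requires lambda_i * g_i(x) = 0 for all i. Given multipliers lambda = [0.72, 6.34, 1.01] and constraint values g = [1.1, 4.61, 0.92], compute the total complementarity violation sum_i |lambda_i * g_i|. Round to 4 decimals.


KKT complementary slackness check:
lambda_1 * g_1 = 0.72 * 1.1 = 0.792
lambda_2 * g_2 = 6.34 * 4.61 = 29.2274
lambda_3 * g_3 = 1.01 * 0.92 = 0.9292
Total violation = 0.792 + 29.2274 + 0.9292 = 30.9486


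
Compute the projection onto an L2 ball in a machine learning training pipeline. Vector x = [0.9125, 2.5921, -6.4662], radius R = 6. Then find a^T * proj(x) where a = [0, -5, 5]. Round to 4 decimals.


Step 1: Compute ||x|| (intermediates to 6 decimals).
||x|| = sqrt(0.9125^2 + 2.5921^2 + (-6.4662)^2) = 7.025908
Step 2: Project.
Since ||x|| > R, scale = R/||x|| = 6/7.025908 = 0.853982, proj(x) = scale * x
proj(x) = [0.779259, 2.213607, -5.522018]
Step 3: Dot product.
a^T * proj(x) = 0*0.779259 - 5*2.213607 + 5*(-5.522018) = -38.6781


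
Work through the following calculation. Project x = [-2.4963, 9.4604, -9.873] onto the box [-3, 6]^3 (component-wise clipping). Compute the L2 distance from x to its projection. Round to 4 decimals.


Project each component onto [-3, 6].
clip(-2.4963) = -2.4963, clip(9.4604) = 6.0, clip(-9.873) = -3.0
Projection = [-2.4963, 6.0, -3.0]
Squared diffs: [0.0, 11.9744, 47.2381]
Distance = sqrt(59.2125) = 7.695


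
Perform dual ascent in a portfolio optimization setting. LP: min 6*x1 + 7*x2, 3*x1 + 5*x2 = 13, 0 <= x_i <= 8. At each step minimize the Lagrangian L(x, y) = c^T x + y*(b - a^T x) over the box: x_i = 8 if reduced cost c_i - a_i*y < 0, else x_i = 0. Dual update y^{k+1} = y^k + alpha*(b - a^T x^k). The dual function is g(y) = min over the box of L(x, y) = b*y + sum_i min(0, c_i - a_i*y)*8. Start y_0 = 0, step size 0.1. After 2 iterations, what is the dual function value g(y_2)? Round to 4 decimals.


Dual ascent for LP: min 6*x1 + 7*x2, 3*x1 + 5*x2 = 13, 0 <= x_i <= 8
Step 1: y^k = 0.0, reduced costs: (6.0, 7.0)
  x^k = (0.0, 0.0), subgradient = b - a^T x = 13.0
  y^{k+1} = 0.0 + 0.1*13.0 = 1.3
Step 2: y^k = 1.3, reduced costs: (2.1, 0.5)
  x^k = (0.0, 0.0), subgradient = b - a^T x = 13.0
  y^{k+1} = 1.3 + 0.1*13.0 = 2.6
Dual objective at y_2 = 2.6: reduced costs (-1.8, -6.0), box minimizer x = (8.0, 8.0)
g(y_2) = b*y + (c1 - a1*y)*x1 + (c2 - a2*y)*x2 = 13*2.6 + (-1.8)*8.0 + (-6.0)*8.0 = 33.8 - 14.4 - 48.0 = -28.6


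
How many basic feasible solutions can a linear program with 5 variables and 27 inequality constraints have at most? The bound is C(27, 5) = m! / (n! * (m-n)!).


Each vertex corresponds to some choice of n active constraints out of m, so the number of vertices is at most C(m, n) = m! / (n!(m-n)!).
m = 27, n = 5
Numerator: 27 * 26 * 25 * 24 * 23
Denominator: 5! = 120
C(27, 5) = 80730


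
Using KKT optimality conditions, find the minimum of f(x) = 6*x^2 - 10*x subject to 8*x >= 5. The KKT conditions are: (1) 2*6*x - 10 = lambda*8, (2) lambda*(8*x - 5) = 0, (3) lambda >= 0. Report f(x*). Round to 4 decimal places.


Step 1: Try lambda = 0 (constraint inactive).
Stationarity: 2*6*x - 10 = 0
x* = 10/(2*6) = 5/6 = 0.8333 (rounded; the exact value 5/6 is used below)
Check constraint: 8*0.8333 = 6.6664 >= 5 -- satisfied.
Step 2: Compute optimal value.
f(x*) = 6*(5/6)^2 - 10*(5/6) = -4.1667


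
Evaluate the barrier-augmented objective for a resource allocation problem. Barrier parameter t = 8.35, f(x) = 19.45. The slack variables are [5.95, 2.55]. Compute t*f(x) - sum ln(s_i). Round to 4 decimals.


Step 1: Compute log-barrier.
ln values: [1.7834, 0.9361]
phi = -(1.7834 + 0.9361) = -2.7195
Step 2: Compute augmented objective.
t*f(x) = 8.35*19.45 = 162.4075
Total = 162.4075 - 2.7195 = 159.688


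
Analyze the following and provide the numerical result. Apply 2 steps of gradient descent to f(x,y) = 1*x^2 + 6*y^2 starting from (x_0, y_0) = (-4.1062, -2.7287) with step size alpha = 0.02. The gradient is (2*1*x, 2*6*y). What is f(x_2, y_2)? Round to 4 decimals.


Gradient descent on f(x,y) = 1*x^2 + 6*y^2.
Starting point: (-4.1062, -2.7287), alpha = 0.02
Step 1: grad_x = 2*1*-4.1062 = -8.2124, grad_y = 2*6*-2.7287 = -32.7444
  x_1 = -4.1062 - 0.02*-8.2124 = -3.942
  y_1 = -2.7287 - 0.02*-32.7444 = -2.0738
Step 2: grad_x = 2*1*-3.942 = -7.8839, grad_y = 2*6*-2.0738 = -24.8857
  x_2 = -3.942 - 0.02*-7.8839 = -3.7843
  y_2 = -2.0738 - 0.02*-24.8857 = -1.5761
f(-3.7843, -1.5761) = 1*(-3.7843)^2 + 6*(-1.5761)^2 = 29.2252


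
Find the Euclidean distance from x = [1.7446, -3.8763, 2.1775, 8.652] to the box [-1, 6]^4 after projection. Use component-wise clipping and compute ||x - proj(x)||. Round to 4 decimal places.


Project each component onto [-1, 6].
clip(1.7446) = 1.7446, clip(-3.8763) = -1.0, clip(2.1775) = 2.1775, clip(8.652) = 6.0
Projection = [1.7446, -1.0, 2.1775, 6.0]
Squared diffs: [0.0, 8.2731, 0.0, 7.0331]
Distance = sqrt(15.3062) = 3.9123


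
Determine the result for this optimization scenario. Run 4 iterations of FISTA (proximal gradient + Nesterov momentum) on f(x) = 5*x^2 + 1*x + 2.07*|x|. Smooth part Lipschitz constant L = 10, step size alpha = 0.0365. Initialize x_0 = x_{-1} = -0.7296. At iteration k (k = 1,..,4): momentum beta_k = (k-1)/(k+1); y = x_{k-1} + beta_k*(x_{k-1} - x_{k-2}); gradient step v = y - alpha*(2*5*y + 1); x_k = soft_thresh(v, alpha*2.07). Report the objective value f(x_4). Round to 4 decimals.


FISTA on f(x) = 5*x^2 + 1*x + 2.07*|x|
L = 10, alpha = 0.0365
Iteration 1: beta = 0.0, y = -0.7296 + 0.0*(-0.7296 + 0.7296) = -0.7296
  grad(y) = -6.296, v = y - alpha*grad = -0.4998
  prox(v) = soft_thresh(-0.4998, 0.0756) = -0.4242
Iteration 2: beta = 0.3333, y = -0.4242 + 0.3333*(-0.4242 + 0.7296) = -0.3225
  grad(y) = -2.2245, v = y - alpha*grad = -0.2413
  prox(v) = soft_thresh(-0.2413, 0.0756) = -0.1657
Iteration 3: beta = 0.5, y = -0.1657 + 0.5*(-0.1657 + 0.4242) = -0.0364
  grad(y) = 0.6356, v = y - alpha*grad = -0.0596
  prox(v) = soft_thresh(-0.0596, 0.0756) = 0.0
Iteration 4: beta = 0.6, y = 0.0 + 0.6*(0.0 + 0.1657) = 0.0994
  grad(y) = 1.9942, v = y - alpha*grad = 0.0266
  prox(v) = soft_thresh(0.0266, 0.0756) = 0.0
f(x_4) = 5*0.0^2 + 1*0.0 + 2.07*|0.0| = 0.0


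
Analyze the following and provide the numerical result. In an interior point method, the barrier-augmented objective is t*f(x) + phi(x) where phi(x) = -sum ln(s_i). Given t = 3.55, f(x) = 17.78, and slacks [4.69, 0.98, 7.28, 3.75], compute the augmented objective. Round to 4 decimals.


Step 1: Compute log-barrier.
ln values: [1.5454, -0.0202, 1.9851, 1.3218]
phi = -(1.5454 - 0.0202 + 1.9851 + 1.3218) = -4.8321
Step 2: Compute augmented objective.
t*f(x) = 3.55*17.78 = 63.119
Total = 63.119 - 4.8321 = 58.2869


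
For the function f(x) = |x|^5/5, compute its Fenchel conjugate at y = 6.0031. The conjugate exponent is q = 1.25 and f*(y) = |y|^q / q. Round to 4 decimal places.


The conjugate exponent q satisfies 1/p + 1/q = 1.
p = 5, so q = 5/(5 - 1) = 1.25
|y|^q = 6.0031^1.25 = 9.3966
f*(6.0031) = 9.3966 / 1.25 = 7.5173


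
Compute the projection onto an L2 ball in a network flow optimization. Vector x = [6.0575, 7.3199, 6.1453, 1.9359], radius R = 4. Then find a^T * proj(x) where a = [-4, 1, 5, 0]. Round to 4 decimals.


Step 1: Compute ||x|| (intermediates to 6 decimals).
||x|| = sqrt(6.0575^2 + 7.3199^2 + 6.1453^2 + 1.9359^2) = 11.479837
Step 2: Project.
Since ||x|| > R, scale = R/||x|| = 4/11.479837 = 0.348437, proj(x) = scale * x
proj(x) = [2.110657, 2.550524, 2.14125, 0.674539]
Step 3: Dot product.
a^T * proj(x) = -4*2.110657 + 1*2.550524 + 5*2.14125 + 0*0.674539 = 4.8141


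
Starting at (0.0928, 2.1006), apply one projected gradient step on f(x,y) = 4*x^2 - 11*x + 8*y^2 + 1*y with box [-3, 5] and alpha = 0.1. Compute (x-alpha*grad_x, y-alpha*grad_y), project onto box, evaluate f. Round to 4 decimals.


Step 1: Compute gradient at (0.0928, 2.1006).
grad_x = 2*4*0.0928 - 11 = -10.2576
grad_y = 2*8*2.1006 + 1 = 34.6096
Step 2: Gradient step.
x_raw = 0.0928 - 0.1*-10.2576 = 1.1186
y_raw = 2.1006 - 0.1*34.6096 = -1.3604
Step 3: Project onto [-3, 5].
x_proj = clip(1.1186) = 1.1186
y_proj = clip(-1.3604) = -1.3604
Step 4: Evaluate f.
f(1.1186, -1.3604) = 6.1448


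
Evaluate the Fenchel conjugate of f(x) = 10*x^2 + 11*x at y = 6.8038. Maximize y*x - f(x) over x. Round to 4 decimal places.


f*(y) = sup_x {y*x - a*x^2 - b*x} = sup_x {(y-b)*x - a*x^2}
FOC: (y - b) - 2a*x = 0 => x* = (y - b)/(2a)
x* = (6.8038 - 11)/(2*10) = -0.2098
f*(6.8038) = (y-b)^2/(4a) = (6.8038 - 11)^2/(4*10)
= 17.6081/40 = 0.4402


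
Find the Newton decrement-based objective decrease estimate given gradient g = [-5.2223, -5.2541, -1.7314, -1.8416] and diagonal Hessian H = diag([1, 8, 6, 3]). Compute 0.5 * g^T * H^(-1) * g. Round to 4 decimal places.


Step 1: H is diagonal, so H^(-1) * g = [-5.2223, -0.6568, -0.2886, -0.6139].
Step 2: g^T H^(-1) g = sum_i g_i^2 / H_ii
  = (-5.2223)^2/1 + (-5.2541)^2/8 + (-1.7314)^2/6 + (-1.8416)^2/3
  = 27.2724 + 3.4507 + 0.4996 + 1.1305 = 32.3532
Step 3: Objective decrease = 0.5 * g^T H^(-1) g = 16.1766


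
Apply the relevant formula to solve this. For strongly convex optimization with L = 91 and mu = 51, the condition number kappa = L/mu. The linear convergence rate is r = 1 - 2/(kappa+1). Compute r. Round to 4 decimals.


Step 1: Compute the condition number.
kappa = L/mu = 91/51 = 1.7843
Step 2: Compute the convergence rate.
r = 1 - 2/(kappa + 1) = 1 - 2*mu/(L + mu) = (L - mu)/(L + mu) = 40/142 = 0.2817
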